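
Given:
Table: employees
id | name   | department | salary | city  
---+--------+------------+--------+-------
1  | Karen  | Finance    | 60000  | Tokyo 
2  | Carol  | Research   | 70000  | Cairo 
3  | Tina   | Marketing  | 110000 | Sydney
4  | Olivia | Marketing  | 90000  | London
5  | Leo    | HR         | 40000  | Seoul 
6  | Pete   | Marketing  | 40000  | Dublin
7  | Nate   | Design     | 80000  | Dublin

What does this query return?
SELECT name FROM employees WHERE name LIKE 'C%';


LIKE 'C%' matches names starting with 'C'
Matching: 1

1 rows:
Carol


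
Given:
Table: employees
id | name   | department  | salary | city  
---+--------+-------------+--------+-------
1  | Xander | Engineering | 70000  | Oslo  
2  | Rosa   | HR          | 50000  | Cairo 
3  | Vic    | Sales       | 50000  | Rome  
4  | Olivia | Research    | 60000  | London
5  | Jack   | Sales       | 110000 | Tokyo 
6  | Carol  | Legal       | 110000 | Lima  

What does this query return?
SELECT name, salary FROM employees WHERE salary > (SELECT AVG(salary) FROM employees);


Subquery: AVG(salary) = 75000.0
Filtering: salary > 75000.0
  Jack (110000) -> MATCH
  Carol (110000) -> MATCH


2 rows:
Jack, 110000
Carol, 110000


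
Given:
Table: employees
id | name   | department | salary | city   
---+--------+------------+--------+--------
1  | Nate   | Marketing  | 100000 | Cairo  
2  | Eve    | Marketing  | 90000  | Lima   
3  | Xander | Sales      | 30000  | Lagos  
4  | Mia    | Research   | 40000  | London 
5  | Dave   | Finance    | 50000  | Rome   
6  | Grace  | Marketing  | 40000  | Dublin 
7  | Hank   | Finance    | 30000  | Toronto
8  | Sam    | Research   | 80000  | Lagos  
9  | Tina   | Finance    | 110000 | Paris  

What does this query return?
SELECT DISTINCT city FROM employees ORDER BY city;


All 'city' values (row order): Cairo, Lima, Lagos, London, Rome, Dublin, Toronto, Lagos, Paris
Removing duplicates leaves 8 unique value(s).

8 values:
Cairo
Dublin
Lagos
Lima
London
Paris
Rome
Toronto


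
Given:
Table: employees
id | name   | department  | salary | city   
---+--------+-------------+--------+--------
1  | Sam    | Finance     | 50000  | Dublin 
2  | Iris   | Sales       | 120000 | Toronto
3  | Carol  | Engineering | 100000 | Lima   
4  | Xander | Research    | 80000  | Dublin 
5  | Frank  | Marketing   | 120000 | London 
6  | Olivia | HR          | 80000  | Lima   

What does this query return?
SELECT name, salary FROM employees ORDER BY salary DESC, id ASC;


Sorting by salary DESC, then id ASC for ties

6 rows:
Iris, 120000
Frank, 120000
Carol, 100000
Xander, 80000
Olivia, 80000
Sam, 50000


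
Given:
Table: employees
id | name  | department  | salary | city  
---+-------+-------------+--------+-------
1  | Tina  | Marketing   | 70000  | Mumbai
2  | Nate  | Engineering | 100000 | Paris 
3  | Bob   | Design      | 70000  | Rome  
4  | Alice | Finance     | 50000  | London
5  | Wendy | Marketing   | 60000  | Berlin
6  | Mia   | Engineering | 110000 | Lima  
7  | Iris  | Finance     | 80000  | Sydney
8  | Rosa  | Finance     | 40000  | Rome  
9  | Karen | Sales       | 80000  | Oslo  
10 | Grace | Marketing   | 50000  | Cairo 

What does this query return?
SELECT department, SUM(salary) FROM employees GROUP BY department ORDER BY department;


Summing salary within each department:
  Design: 70000 = 70000
  Engineering: 100000 + 110000 = 210000
  Finance: 50000 + 80000 + 40000 = 170000
  Marketing: 70000 + 60000 + 50000 = 180000
  Sales: 80000 = 80000


5 groups:
Design, 70000
Engineering, 210000
Finance, 170000
Marketing, 180000
Sales, 80000


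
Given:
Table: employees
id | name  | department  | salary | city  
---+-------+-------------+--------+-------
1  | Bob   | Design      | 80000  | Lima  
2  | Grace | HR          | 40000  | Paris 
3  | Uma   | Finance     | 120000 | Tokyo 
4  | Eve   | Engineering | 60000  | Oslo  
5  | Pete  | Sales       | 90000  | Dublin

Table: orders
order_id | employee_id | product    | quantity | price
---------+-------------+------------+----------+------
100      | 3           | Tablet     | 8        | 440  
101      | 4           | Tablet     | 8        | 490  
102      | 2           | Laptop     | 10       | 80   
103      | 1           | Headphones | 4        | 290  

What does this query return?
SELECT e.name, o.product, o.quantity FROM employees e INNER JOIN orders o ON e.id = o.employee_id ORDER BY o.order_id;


Joining employees.id = orders.employee_id:
  employee Uma (id=3) -> order Tablet
  employee Eve (id=4) -> order Tablet
  employee Grace (id=2) -> order Laptop
  employee Bob (id=1) -> order Headphones


4 rows:
Uma, Tablet, 8
Eve, Tablet, 8
Grace, Laptop, 10
Bob, Headphones, 4


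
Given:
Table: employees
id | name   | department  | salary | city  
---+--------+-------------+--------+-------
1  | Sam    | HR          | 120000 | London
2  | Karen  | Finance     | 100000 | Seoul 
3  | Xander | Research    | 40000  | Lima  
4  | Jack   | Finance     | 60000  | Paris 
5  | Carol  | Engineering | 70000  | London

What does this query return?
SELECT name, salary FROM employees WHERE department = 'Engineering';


Filtering: department = 'Engineering'
Matching rows: 1

1 rows:
Carol, 70000


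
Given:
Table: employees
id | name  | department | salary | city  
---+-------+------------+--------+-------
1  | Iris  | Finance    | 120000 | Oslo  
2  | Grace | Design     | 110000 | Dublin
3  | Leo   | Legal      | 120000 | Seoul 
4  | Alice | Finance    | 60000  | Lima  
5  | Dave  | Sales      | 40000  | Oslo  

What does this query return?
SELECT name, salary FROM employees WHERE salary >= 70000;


Filtering: salary >= 70000
Matching: 3 rows

3 rows:
Iris, 120000
Grace, 110000
Leo, 120000


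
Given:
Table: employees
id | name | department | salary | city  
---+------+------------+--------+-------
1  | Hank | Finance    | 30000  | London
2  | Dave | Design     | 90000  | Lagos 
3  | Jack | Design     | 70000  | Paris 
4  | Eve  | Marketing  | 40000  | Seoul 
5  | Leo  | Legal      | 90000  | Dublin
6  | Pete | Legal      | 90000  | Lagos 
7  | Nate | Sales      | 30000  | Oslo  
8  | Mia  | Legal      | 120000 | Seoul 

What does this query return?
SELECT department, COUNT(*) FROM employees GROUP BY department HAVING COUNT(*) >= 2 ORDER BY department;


Groups with count >= 2:
  Design: 2 -> PASS
  Legal: 3 -> PASS
  Finance: 1 -> filtered out
  Marketing: 1 -> filtered out
  Sales: 1 -> filtered out


2 groups:
Design, 2
Legal, 3


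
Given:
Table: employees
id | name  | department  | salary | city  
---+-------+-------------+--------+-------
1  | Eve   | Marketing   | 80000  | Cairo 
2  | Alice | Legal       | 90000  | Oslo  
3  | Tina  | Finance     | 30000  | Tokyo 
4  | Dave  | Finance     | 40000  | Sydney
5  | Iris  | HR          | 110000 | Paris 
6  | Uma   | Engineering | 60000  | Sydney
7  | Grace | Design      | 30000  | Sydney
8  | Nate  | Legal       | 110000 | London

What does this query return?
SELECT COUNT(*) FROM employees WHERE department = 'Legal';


Counting rows where department = 'Legal'
  Alice -> MATCH
  Nate -> MATCH


2


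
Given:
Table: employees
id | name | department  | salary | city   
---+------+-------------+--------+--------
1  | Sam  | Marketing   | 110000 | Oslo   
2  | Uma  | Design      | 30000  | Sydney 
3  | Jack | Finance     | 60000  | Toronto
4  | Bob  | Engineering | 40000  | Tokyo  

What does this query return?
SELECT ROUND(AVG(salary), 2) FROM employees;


SUM(salary) = 240000
COUNT = 4
ROUND(AVG, 2) = ROUND(240000 / 4, 2) = 60000.0

60000.0


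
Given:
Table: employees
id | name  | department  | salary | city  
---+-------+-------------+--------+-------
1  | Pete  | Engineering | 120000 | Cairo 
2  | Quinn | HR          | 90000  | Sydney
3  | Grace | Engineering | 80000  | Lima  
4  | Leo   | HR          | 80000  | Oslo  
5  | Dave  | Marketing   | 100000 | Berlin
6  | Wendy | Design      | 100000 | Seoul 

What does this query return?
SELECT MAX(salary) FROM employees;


Salaries: 120000, 90000, 80000, 80000, 100000, 100000
MAX = 120000

120000


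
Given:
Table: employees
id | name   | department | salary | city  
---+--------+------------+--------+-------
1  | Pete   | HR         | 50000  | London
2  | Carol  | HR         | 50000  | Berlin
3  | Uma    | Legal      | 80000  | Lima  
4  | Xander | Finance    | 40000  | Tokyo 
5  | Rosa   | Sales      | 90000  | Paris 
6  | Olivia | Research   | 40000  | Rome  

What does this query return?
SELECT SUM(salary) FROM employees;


SUM(salary) = 50000 + 50000 + 80000 + 40000 + 90000 + 40000 = 350000

350000


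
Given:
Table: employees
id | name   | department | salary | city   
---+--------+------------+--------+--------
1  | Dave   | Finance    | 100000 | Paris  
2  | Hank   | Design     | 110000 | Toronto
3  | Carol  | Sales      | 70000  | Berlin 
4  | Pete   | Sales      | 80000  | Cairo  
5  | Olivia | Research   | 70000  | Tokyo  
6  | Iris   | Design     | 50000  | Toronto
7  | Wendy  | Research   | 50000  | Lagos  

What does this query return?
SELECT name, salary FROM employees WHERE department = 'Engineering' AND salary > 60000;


Filtering: department = 'Engineering' AND salary > 60000
Matching: 0 rows

Empty result set (0 rows)


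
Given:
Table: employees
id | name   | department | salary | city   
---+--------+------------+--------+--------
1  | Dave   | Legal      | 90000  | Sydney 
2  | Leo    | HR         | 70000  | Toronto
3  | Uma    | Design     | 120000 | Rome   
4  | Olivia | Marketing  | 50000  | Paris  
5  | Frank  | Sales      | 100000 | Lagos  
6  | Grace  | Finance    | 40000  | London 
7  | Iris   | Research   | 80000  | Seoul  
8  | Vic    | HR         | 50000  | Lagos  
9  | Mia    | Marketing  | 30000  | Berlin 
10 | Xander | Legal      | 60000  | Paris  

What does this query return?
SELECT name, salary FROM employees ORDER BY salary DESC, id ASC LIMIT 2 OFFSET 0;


Sort by salary DESC (id ASC tiebreak), then skip 0 and take 2
Rows 1 through 2

2 rows:
Uma, 120000
Frank, 100000


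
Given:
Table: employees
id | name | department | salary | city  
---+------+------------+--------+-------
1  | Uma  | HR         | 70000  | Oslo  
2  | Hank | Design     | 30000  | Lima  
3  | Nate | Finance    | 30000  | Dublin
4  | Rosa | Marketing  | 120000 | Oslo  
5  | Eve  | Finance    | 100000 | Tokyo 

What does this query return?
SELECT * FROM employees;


SELECT * returns all 5 rows with all columns

5 rows:
1, Uma, HR, 70000, Oslo
2, Hank, Design, 30000, Lima
3, Nate, Finance, 30000, Dublin
4, Rosa, Marketing, 120000, Oslo
5, Eve, Finance, 100000, Tokyo


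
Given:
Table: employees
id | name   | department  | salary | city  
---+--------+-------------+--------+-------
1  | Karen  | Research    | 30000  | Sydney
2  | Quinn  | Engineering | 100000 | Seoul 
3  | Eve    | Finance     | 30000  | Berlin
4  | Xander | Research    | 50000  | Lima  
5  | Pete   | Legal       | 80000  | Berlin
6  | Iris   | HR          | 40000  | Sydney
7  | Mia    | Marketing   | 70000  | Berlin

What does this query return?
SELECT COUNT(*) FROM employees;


COUNT(*) counts all rows

7


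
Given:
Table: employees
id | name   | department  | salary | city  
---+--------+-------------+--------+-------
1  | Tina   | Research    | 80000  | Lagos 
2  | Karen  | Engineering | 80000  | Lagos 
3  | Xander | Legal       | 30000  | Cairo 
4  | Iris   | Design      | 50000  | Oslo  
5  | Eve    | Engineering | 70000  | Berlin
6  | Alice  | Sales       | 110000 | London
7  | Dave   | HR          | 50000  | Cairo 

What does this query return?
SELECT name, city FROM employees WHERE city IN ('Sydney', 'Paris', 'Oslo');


Filtering: city IN ('Sydney', 'Paris', 'Oslo')
Matching: 1 rows

1 rows:
Iris, Oslo


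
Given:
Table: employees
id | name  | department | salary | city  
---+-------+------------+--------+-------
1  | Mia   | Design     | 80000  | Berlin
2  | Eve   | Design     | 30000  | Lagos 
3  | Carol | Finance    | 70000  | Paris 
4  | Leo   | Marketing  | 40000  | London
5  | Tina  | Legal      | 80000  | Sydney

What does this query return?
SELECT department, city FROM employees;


Projecting columns: department, city

5 rows:
Design, Berlin
Design, Lagos
Finance, Paris
Marketing, London
Legal, Sydney


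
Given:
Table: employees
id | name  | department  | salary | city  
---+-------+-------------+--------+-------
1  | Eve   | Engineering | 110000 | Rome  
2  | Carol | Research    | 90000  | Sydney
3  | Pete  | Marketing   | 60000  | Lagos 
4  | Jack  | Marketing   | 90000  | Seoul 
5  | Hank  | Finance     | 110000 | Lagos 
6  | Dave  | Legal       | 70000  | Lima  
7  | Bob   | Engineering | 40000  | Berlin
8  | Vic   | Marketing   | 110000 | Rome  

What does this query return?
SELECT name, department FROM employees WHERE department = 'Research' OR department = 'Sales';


Filtering: department = 'Research' OR 'Sales'
Matching: 1 rows

1 rows:
Carol, Research


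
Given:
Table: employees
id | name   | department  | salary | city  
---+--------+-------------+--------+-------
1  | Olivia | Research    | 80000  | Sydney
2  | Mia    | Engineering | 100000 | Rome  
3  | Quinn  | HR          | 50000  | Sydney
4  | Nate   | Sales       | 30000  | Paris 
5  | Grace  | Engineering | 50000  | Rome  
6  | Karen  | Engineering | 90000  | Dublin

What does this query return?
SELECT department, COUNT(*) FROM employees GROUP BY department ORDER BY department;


Assigning each row to its department group:
  Olivia -> Research
  Mia -> Engineering
  Quinn -> HR
  Nate -> Sales
  Grace -> Engineering
  Karen -> Engineering


4 groups:
Engineering, 3
HR, 1
Research, 1
Sales, 1


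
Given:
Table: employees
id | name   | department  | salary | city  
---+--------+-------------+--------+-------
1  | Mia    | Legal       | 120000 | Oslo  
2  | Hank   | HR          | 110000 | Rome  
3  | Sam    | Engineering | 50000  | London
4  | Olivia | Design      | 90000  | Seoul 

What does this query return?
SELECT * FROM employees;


SELECT * returns all 4 rows with all columns

4 rows:
1, Mia, Legal, 120000, Oslo
2, Hank, HR, 110000, Rome
3, Sam, Engineering, 50000, London
4, Olivia, Design, 90000, Seoul


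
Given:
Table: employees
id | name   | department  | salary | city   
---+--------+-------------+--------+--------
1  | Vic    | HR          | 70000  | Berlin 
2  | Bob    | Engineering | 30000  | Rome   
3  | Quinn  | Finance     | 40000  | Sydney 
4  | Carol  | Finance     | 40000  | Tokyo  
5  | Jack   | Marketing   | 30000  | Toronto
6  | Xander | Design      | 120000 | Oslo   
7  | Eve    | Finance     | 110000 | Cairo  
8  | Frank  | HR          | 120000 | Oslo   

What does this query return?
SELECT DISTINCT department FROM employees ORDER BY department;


All 'department' values (row order): HR, Engineering, Finance, Finance, Marketing, Design, Finance, HR
Removing duplicates leaves 5 unique value(s).

5 values:
Design
Engineering
Finance
HR
Marketing


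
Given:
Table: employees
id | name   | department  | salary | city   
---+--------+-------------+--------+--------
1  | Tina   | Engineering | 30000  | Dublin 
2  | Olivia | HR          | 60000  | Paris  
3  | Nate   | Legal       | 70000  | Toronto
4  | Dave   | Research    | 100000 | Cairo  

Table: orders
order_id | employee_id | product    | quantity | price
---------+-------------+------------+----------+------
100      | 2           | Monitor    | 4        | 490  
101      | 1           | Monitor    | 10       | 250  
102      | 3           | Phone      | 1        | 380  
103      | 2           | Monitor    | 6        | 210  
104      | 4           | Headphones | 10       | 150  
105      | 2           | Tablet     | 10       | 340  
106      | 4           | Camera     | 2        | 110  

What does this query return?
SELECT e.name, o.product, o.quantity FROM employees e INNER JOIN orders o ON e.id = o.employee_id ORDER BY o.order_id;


Joining employees.id = orders.employee_id:
  employee Olivia (id=2) -> order Monitor
  employee Tina (id=1) -> order Monitor
  employee Nate (id=3) -> order Phone
  employee Olivia (id=2) -> order Monitor
  employee Dave (id=4) -> order Headphones
  employee Olivia (id=2) -> order Tablet
  employee Dave (id=4) -> order Camera


7 rows:
Olivia, Monitor, 4
Tina, Monitor, 10
Nate, Phone, 1
Olivia, Monitor, 6
Dave, Headphones, 10
Olivia, Tablet, 10
Dave, Camera, 2


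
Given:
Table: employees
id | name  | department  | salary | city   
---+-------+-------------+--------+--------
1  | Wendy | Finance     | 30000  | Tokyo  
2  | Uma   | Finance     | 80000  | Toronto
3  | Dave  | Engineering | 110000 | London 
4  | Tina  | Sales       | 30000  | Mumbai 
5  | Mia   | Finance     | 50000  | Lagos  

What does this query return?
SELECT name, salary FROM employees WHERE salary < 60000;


Filtering: salary < 60000
Matching: 3 rows

3 rows:
Wendy, 30000
Tina, 30000
Mia, 50000


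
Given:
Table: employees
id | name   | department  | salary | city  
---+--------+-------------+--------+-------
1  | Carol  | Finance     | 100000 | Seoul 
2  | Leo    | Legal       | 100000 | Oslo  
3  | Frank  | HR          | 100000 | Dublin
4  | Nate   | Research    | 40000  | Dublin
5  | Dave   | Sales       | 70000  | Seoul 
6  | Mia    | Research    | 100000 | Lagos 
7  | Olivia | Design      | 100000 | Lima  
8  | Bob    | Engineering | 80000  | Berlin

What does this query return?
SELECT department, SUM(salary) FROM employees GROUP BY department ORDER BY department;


Summing salary within each department:
  Design: 100000 = 100000
  Engineering: 80000 = 80000
  Finance: 100000 = 100000
  HR: 100000 = 100000
  Legal: 100000 = 100000
  Research: 40000 + 100000 = 140000
  Sales: 70000 = 70000


7 groups:
Design, 100000
Engineering, 80000
Finance, 100000
HR, 100000
Legal, 100000
Research, 140000
Sales, 70000


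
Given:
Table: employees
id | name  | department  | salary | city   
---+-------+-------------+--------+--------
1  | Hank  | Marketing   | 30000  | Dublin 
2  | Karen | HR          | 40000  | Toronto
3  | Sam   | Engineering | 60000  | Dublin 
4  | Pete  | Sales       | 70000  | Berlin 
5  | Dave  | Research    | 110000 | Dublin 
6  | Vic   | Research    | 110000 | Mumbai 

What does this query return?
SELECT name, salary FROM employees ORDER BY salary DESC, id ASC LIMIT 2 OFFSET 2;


Sort by salary DESC (id ASC tiebreak), then skip 2 and take 2
Rows 3 through 4

2 rows:
Pete, 70000
Sam, 60000


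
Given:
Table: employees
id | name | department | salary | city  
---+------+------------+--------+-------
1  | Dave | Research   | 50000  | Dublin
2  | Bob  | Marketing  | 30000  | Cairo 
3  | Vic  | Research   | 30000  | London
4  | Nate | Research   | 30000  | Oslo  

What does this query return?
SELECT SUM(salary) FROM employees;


SUM(salary) = 50000 + 30000 + 30000 + 30000 = 140000

140000


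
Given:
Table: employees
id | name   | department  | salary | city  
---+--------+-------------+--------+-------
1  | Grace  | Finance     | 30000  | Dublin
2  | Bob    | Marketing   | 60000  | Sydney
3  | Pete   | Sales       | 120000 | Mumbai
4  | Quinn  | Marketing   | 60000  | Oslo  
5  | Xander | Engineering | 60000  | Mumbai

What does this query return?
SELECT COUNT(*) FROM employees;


COUNT(*) counts all rows

5


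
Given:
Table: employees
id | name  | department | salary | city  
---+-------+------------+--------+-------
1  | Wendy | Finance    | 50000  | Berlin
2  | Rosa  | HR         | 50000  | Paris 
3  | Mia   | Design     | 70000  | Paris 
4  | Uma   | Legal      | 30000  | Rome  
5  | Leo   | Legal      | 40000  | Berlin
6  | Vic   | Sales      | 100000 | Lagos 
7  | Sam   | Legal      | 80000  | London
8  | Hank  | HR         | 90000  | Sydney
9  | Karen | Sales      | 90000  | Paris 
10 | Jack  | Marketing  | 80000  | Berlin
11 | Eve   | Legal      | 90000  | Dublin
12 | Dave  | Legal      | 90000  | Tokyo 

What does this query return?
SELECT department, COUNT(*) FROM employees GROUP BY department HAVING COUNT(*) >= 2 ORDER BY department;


Groups with count >= 2:
  HR: 2 -> PASS
  Legal: 5 -> PASS
  Sales: 2 -> PASS
  Design: 1 -> filtered out
  Finance: 1 -> filtered out
  Marketing: 1 -> filtered out


3 groups:
HR, 2
Legal, 5
Sales, 2


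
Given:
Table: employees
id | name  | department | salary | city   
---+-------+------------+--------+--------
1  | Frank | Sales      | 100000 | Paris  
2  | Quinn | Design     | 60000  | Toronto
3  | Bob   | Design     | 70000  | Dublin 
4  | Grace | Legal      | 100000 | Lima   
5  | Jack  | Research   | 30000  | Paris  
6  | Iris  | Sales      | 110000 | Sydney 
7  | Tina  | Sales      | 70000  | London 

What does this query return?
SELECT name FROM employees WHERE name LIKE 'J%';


LIKE 'J%' matches names starting with 'J'
Matching: 1

1 rows:
Jack


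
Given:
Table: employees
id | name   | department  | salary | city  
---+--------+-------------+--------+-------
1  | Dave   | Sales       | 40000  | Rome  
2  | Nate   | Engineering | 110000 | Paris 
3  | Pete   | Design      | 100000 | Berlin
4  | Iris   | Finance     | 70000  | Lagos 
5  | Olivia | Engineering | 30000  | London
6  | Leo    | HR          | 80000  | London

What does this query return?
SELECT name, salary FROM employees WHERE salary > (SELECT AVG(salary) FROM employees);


Subquery: AVG(salary) = 71666.67
Filtering: salary > 71666.67
  Nate (110000) -> MATCH
  Pete (100000) -> MATCH
  Leo (80000) -> MATCH


3 rows:
Nate, 110000
Pete, 100000
Leo, 80000


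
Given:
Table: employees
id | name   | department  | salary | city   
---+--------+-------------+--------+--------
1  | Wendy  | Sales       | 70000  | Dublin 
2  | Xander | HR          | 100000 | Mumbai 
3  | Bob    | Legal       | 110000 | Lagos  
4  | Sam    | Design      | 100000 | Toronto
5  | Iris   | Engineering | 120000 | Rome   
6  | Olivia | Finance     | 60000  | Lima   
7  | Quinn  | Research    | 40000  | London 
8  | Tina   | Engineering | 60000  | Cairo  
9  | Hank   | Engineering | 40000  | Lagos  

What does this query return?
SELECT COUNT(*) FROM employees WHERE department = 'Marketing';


Counting rows where department = 'Marketing'


0


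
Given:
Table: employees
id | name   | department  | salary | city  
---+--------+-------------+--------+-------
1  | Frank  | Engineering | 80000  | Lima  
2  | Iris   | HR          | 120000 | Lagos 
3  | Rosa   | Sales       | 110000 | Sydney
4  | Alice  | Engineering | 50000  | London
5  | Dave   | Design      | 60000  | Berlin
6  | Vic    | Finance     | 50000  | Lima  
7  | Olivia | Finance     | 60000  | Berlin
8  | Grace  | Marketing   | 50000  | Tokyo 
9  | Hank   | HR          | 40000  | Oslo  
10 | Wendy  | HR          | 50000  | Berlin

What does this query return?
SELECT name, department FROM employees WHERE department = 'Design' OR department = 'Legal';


Filtering: department = 'Design' OR 'Legal'
Matching: 1 rows

1 rows:
Dave, Design


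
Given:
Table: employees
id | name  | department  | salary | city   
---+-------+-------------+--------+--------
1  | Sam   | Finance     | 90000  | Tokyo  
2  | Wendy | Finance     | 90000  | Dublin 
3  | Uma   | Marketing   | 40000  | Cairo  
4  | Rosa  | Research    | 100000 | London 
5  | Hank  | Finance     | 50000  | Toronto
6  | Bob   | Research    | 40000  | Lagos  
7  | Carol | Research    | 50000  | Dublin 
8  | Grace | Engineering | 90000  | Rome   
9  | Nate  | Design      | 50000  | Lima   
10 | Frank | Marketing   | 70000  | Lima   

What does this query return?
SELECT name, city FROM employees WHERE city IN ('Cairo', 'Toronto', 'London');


Filtering: city IN ('Cairo', 'Toronto', 'London')
Matching: 3 rows

3 rows:
Uma, Cairo
Rosa, London
Hank, Toronto


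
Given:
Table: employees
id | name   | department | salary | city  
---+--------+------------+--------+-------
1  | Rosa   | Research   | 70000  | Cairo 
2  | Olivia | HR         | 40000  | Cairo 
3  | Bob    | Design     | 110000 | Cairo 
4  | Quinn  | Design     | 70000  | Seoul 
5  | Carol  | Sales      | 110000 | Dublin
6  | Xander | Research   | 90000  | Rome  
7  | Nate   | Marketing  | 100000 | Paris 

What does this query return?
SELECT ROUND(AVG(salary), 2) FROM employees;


SUM(salary) = 590000
COUNT = 7
ROUND(AVG, 2) = ROUND(590000 / 7, 2) = 84285.71

84285.71


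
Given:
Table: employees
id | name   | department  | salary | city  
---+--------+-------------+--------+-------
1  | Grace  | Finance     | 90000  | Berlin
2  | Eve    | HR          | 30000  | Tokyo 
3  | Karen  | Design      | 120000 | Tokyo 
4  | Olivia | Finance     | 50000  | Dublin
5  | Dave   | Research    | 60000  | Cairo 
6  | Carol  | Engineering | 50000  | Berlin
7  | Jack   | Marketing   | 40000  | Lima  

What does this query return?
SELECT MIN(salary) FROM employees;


Salaries: 90000, 30000, 120000, 50000, 60000, 50000, 40000
MIN = 30000

30000


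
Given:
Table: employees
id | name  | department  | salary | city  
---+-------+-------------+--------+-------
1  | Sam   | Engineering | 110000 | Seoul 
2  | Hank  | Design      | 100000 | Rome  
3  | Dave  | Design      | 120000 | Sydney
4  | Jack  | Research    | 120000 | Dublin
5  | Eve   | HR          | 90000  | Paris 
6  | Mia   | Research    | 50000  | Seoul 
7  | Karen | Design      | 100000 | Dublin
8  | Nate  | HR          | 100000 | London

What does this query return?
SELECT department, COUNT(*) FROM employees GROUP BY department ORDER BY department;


Assigning each row to its department group:
  Sam -> Engineering
  Hank -> Design
  Dave -> Design
  Jack -> Research
  Eve -> HR
  Mia -> Research
  Karen -> Design
  Nate -> HR


4 groups:
Design, 3
Engineering, 1
HR, 2
Research, 2


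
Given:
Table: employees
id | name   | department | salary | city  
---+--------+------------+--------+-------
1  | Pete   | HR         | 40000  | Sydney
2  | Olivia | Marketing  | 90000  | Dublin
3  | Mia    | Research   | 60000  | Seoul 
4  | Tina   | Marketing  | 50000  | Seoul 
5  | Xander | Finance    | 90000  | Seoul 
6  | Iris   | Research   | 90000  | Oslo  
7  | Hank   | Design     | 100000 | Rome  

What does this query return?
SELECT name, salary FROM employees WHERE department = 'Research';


Filtering: department = 'Research'
Matching rows: 2

2 rows:
Mia, 60000
Iris, 90000


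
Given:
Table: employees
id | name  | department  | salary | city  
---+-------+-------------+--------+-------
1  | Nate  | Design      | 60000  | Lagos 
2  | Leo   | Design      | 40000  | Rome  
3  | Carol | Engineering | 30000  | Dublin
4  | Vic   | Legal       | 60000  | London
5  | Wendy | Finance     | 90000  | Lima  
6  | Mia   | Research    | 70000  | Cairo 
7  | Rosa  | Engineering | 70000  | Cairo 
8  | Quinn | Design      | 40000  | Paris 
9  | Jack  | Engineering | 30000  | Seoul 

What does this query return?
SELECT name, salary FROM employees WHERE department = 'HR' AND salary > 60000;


Filtering: department = 'HR' AND salary > 60000
Matching: 0 rows

Empty result set (0 rows)


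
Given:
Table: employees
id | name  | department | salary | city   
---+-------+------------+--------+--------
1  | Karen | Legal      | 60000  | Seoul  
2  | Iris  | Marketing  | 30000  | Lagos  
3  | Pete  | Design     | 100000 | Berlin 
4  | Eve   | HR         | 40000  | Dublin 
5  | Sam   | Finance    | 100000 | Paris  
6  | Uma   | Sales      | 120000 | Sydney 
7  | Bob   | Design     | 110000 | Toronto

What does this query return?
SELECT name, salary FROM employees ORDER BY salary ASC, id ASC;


Sorting by salary ASC, then id ASC for ties

7 rows:
Iris, 30000
Eve, 40000
Karen, 60000
Pete, 100000
Sam, 100000
Bob, 110000
Uma, 120000


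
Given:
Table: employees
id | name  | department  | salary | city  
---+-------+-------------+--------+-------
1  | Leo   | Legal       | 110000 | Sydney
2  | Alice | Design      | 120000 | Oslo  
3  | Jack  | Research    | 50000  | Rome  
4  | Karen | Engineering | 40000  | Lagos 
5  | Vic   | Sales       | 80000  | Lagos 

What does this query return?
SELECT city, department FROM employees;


Projecting columns: city, department

5 rows:
Sydney, Legal
Oslo, Design
Rome, Research
Lagos, Engineering
Lagos, Sales


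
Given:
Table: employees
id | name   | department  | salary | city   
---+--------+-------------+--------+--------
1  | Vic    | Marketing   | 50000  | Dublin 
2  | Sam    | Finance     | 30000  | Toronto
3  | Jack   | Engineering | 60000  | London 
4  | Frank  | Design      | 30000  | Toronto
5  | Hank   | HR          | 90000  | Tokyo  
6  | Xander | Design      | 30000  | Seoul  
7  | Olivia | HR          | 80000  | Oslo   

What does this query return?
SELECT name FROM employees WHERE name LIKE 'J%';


LIKE 'J%' matches names starting with 'J'
Matching: 1

1 rows:
Jack


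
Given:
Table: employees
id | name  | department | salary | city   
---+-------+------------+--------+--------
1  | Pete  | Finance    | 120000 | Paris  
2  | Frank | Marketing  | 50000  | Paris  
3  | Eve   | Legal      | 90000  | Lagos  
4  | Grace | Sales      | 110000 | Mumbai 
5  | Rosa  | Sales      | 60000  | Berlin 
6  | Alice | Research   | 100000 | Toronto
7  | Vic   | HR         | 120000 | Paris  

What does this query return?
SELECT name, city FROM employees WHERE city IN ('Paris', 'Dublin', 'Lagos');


Filtering: city IN ('Paris', 'Dublin', 'Lagos')
Matching: 4 rows

4 rows:
Pete, Paris
Frank, Paris
Eve, Lagos
Vic, Paris


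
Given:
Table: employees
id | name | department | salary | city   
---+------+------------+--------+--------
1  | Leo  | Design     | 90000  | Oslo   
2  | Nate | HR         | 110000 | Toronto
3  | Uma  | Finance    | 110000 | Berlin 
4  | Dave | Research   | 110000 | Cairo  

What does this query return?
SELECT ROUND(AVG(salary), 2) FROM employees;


SUM(salary) = 420000
COUNT = 4
ROUND(AVG, 2) = ROUND(420000 / 4, 2) = 105000.0

105000.0


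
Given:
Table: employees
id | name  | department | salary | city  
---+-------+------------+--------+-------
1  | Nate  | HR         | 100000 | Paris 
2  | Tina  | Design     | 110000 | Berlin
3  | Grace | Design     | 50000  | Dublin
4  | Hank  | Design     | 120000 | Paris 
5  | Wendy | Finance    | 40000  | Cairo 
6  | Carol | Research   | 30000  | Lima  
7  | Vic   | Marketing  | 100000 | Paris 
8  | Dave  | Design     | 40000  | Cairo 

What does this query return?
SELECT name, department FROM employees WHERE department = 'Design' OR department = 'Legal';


Filtering: department = 'Design' OR 'Legal'
Matching: 4 rows

4 rows:
Tina, Design
Grace, Design
Hank, Design
Dave, Design


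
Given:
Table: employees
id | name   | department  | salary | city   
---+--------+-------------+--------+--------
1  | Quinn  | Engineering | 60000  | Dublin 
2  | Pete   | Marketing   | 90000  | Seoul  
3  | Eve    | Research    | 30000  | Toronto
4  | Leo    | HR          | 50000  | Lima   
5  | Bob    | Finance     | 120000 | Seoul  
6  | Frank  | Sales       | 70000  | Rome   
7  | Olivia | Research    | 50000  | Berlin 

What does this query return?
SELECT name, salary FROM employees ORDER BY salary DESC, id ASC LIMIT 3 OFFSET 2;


Sort by salary DESC (id ASC tiebreak), then skip 2 and take 3
Rows 3 through 5

3 rows:
Frank, 70000
Quinn, 60000
Leo, 50000


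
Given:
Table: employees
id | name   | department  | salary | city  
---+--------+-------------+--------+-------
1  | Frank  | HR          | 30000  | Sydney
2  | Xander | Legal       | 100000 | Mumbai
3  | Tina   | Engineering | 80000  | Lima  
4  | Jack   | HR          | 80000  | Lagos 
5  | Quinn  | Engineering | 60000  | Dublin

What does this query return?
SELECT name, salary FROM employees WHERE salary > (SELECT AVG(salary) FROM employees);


Subquery: AVG(salary) = 70000.0
Filtering: salary > 70000.0
  Xander (100000) -> MATCH
  Tina (80000) -> MATCH
  Jack (80000) -> MATCH


3 rows:
Xander, 100000
Tina, 80000
Jack, 80000


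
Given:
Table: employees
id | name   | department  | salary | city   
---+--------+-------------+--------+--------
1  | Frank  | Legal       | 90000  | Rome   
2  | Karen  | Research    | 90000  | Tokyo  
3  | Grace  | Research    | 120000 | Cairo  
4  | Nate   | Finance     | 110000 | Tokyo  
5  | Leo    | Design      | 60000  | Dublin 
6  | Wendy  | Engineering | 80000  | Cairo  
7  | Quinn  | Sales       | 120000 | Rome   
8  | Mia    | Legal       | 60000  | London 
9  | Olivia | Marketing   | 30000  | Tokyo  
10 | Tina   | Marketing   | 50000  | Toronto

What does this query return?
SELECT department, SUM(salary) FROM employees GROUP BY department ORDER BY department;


Summing salary within each department:
  Design: 60000 = 60000
  Engineering: 80000 = 80000
  Finance: 110000 = 110000
  Legal: 90000 + 60000 = 150000
  Marketing: 30000 + 50000 = 80000
  Research: 90000 + 120000 = 210000
  Sales: 120000 = 120000


7 groups:
Design, 60000
Engineering, 80000
Finance, 110000
Legal, 150000
Marketing, 80000
Research, 210000
Sales, 120000


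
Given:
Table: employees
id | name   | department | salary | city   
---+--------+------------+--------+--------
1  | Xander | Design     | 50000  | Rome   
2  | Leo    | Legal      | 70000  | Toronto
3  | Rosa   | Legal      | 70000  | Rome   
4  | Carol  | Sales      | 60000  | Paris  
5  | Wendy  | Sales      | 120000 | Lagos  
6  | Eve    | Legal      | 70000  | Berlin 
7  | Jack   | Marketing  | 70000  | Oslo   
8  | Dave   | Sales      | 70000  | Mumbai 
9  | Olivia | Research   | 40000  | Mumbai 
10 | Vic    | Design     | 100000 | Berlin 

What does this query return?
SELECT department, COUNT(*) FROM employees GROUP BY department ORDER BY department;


Assigning each row to its department group:
  Xander -> Design
  Leo -> Legal
  Rosa -> Legal
  Carol -> Sales
  Wendy -> Sales
  Eve -> Legal
  Jack -> Marketing
  Dave -> Sales
  Olivia -> Research
  Vic -> Design


5 groups:
Design, 2
Legal, 3
Marketing, 1
Research, 1
Sales, 3


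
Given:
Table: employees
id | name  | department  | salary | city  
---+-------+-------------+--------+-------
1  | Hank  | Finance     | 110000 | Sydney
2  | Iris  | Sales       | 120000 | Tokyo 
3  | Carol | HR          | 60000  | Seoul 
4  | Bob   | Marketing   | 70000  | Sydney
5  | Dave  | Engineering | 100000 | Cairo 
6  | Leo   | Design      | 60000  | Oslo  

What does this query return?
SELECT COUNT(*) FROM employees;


COUNT(*) counts all rows

6


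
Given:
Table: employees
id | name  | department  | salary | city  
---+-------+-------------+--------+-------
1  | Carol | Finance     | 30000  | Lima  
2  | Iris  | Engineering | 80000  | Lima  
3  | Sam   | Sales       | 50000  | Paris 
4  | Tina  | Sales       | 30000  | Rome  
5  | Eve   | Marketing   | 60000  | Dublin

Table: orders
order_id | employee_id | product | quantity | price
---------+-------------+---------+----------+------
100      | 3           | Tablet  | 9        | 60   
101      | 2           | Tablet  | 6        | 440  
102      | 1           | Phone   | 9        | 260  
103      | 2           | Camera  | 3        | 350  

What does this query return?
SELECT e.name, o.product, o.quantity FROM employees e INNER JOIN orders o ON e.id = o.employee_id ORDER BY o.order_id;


Joining employees.id = orders.employee_id:
  employee Sam (id=3) -> order Tablet
  employee Iris (id=2) -> order Tablet
  employee Carol (id=1) -> order Phone
  employee Iris (id=2) -> order Camera


4 rows:
Sam, Tablet, 9
Iris, Tablet, 6
Carol, Phone, 9
Iris, Camera, 3


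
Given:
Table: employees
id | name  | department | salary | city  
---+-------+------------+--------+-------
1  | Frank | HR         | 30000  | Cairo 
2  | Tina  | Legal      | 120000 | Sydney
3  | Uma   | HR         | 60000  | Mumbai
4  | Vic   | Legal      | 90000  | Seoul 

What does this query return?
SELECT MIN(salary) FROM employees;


Salaries: 30000, 120000, 60000, 90000
MIN = 30000

30000


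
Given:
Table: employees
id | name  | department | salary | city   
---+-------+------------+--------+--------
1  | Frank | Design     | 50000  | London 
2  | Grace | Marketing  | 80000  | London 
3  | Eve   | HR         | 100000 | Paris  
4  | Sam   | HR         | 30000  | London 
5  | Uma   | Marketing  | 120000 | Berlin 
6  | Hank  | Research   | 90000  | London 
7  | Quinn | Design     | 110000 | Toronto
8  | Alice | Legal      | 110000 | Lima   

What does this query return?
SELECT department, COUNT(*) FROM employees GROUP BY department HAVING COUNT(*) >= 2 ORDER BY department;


Groups with count >= 2:
  Design: 2 -> PASS
  HR: 2 -> PASS
  Marketing: 2 -> PASS
  Legal: 1 -> filtered out
  Research: 1 -> filtered out


3 groups:
Design, 2
HR, 2
Marketing, 2


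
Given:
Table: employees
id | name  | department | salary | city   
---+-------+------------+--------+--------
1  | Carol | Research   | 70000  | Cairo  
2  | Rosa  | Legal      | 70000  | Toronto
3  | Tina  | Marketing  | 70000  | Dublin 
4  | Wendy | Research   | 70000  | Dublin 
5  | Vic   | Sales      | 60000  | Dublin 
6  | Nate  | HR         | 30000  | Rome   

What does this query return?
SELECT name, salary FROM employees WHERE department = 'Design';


Filtering: department = 'Design'
Matching rows: 0

Empty result set (0 rows)


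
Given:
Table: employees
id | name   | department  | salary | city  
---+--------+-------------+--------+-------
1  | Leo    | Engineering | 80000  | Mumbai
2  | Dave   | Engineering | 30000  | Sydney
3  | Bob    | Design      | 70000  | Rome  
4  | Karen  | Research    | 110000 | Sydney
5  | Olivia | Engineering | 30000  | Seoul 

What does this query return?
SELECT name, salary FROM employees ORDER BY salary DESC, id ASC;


Sorting by salary DESC, then id ASC for ties

5 rows:
Karen, 110000
Leo, 80000
Bob, 70000
Dave, 30000
Olivia, 30000


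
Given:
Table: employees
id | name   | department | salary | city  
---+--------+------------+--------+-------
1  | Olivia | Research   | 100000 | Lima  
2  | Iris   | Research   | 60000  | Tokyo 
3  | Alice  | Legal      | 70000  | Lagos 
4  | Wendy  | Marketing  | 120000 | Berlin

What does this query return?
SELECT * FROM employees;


SELECT * returns all 4 rows with all columns

4 rows:
1, Olivia, Research, 100000, Lima
2, Iris, Research, 60000, Tokyo
3, Alice, Legal, 70000, Lagos
4, Wendy, Marketing, 120000, Berlin


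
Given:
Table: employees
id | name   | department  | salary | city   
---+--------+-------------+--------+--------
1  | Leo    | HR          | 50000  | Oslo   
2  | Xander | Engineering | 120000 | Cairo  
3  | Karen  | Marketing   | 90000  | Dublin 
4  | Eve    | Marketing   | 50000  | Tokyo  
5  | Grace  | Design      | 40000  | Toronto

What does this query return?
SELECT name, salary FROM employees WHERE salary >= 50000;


Filtering: salary >= 50000
Matching: 4 rows

4 rows:
Leo, 50000
Xander, 120000
Karen, 90000
Eve, 50000


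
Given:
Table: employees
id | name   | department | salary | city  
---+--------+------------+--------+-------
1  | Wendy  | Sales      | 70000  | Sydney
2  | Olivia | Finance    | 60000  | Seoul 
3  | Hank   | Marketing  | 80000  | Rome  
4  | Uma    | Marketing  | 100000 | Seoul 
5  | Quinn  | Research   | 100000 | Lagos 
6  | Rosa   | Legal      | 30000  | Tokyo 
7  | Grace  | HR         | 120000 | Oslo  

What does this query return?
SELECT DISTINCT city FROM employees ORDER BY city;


All 'city' values (row order): Sydney, Seoul, Rome, Seoul, Lagos, Tokyo, Oslo
Removing duplicates leaves 6 unique value(s).

6 values:
Lagos
Oslo
Rome
Seoul
Sydney
Tokyo


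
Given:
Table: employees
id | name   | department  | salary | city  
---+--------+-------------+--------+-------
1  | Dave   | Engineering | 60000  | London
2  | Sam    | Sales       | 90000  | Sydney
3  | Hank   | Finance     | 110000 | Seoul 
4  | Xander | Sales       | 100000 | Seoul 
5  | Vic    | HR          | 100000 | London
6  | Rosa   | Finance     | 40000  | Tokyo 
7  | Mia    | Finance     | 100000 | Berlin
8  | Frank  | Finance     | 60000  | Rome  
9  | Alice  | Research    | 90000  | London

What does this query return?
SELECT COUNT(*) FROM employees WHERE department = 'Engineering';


Counting rows where department = 'Engineering'
  Dave -> MATCH


1


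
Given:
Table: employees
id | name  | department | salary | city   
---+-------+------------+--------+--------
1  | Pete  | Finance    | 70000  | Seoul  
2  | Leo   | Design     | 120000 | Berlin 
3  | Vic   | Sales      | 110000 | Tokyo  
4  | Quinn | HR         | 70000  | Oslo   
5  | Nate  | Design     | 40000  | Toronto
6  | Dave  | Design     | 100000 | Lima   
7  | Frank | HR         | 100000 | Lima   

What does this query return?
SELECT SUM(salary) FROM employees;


SUM(salary) = 70000 + 120000 + 110000 + 70000 + 40000 + 100000 + 100000 = 610000

610000
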